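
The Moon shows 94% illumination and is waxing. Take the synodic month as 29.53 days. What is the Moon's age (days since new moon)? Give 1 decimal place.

12.4 days

Invert f = (1 − cos θ)/2 to get cos θ = 1 − 2(0.94) = -0.880, hence θ₀ = arccos -0.880 = 151.6°.
Waxing ⇒ before full, so θ = 151.6°.
Age = 29.53 × 151.6°/360° ≈ 12.44 days.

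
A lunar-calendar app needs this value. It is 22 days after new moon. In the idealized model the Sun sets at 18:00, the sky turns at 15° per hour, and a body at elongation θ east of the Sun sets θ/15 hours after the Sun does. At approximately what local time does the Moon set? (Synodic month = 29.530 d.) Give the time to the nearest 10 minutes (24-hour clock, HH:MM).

The Moon has covered 22/29.530 of its cycle, so θ ≈ 360° × 22/29.530 = 268.2°.
The Moon trails the Sun by θ/15 = 268.2/15 ≈ 17.88 hours.
18:00 + 17.880 h ≈ 11:53 → 11:50 to the nearest ten minutes.

11:50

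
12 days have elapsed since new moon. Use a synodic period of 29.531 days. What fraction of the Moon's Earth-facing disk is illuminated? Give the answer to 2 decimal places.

The Moon has covered 12/29.531 of its cycle, so θ ≈ 360° × 12/29.531 = 146.3°.
Illuminated fraction = (1 − cos 146.3°)/2 = (1 − (-0.832))/2 ≈ 0.916.

0.92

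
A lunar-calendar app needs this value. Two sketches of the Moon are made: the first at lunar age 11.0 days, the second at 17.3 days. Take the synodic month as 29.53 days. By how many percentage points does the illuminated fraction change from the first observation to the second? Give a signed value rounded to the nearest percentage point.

θ₁ = 360° × 11.0/29.53 = 134.1°, f₁ = (1 − cos θ₁)/2 = 0.848.
θ₂ = 360° × 17.3/29.53 = 210.9°, f₂ = (1 − cos θ₂)/2 = 0.929.
Change = f₂ − f₁ = +0.081 → +8 percentage points.

+8 pp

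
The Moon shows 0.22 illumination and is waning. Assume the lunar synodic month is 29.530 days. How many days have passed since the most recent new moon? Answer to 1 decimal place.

24.9 days

Invert f = (1 − cos θ)/2 to get cos θ = 1 − 2(0.22) = 0.560, hence θ₀ = arccos 0.560 = 55.9°.
Since the Moon is past full (waning), take the reflex angle: θ = 360° − 55.9° = 304.1°.
At 360°/29.530 d per day, 304.1° corresponds to 24.94 days.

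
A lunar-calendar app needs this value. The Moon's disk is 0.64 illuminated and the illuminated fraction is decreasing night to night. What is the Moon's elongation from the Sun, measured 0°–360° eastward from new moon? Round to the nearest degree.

cos θ = 1 − 2f = -0.280, giving a principal value of 106.3°.
Waning ⇒ past full, so θ = 360° − 106.3° = 253.7°.

254°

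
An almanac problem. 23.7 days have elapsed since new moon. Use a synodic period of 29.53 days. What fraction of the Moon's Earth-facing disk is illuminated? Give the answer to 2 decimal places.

The Moon has covered 23.7/29.53 of its cycle, so θ ≈ 360° × 23.7/29.53 = 288.9°.
With cos θ = 0.324, the lit fraction is (1 − 0.324)/2 ≈ 0.338.

0.34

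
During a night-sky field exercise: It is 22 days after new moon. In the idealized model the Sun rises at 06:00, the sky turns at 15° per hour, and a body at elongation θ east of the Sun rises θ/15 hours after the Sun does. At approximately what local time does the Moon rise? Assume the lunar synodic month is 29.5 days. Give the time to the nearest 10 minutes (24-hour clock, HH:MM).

23:50

The Moon has covered 22/29.5 of its cycle, so θ ≈ 360° × 22/29.5 = 268.5°.
Delay after the Sun = 268.5° / (15°/h) ≈ 17.90 h.
06:00 + 17.898 h ≈ 23:54 → 23:50 to the nearest ten minutes.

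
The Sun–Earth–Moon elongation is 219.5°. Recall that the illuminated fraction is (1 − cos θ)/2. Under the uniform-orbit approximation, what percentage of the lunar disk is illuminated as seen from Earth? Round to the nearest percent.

89%

cos 219.5° = (-0.772), so f = (1 − (-0.772))/2 = 0.886, i.e. 89%.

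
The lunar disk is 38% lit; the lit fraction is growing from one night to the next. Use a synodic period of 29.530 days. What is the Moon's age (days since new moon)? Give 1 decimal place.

cos θ = 1 − 2f = 0.240, giving a principal value of 76.1°.
Waxing ⇒ before full, so θ = 76.1°.
That fraction of the synodic month is 76.1/360 × 29.530 d ≈ 6.24 d.

6.2 days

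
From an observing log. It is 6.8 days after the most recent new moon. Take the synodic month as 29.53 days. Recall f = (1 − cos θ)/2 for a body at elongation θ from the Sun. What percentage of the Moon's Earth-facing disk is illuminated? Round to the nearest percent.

44%

Phase angle: θ = 360°·(6.8 d)/(29.53 d) = 82.9°.
With cos θ = 0.124, the lit fraction is (1 − 0.124)/2 ≈ 0.438, so 44%.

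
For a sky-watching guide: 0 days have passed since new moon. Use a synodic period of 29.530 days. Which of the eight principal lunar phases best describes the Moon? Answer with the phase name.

new moon

At 0/29.530 of the cycle, θ ≈ 0° — the new moon range.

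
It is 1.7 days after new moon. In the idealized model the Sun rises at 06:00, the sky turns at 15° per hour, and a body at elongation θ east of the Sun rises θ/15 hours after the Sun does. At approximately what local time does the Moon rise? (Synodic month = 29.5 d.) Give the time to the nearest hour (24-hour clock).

07:00

The Moon has covered 1.7/29.5 of its cycle, so θ ≈ 360° × 1.7/29.5 = 20.7°.
The Moon trails the Sun by θ/15 = 20.7/15 ≈ 1.38 hours.
06:00 + 1.38 h ≈ 07:23 → 07:00 to the nearest hour.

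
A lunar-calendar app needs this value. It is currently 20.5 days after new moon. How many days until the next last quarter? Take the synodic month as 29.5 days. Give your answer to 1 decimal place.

1.6 days

Last quarter occurs at elongation 270°, i.e. at age 29.5 × 270/360 = 22.125 d.
That is 22.125 − 20.5 = 1.625 days ahead.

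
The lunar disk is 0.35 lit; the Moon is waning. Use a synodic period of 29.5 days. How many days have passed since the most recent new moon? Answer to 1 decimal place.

cos θ = 1 − 2f = 0.300, giving a principal value of 72.5°.
Waning ⇒ past full, so θ = 360° − 72.5° = 287.5°.
At 360°/29.5 d per day, 287.5° corresponds to 23.56 days.

23.6 days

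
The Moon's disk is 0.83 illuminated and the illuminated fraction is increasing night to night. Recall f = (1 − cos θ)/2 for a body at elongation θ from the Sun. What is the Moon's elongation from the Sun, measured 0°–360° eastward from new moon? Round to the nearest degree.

Invert f = (1 − cos θ)/2 to get cos θ = 1 − 2(0.83) = -0.660, hence θ₀ = arccos -0.660 = 131.3°.
The Moon is waxing (0°–180°), so θ = 131.3° directly.

131°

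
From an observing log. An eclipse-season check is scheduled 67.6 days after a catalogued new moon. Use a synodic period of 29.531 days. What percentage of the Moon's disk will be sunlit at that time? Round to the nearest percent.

62%

67.6 d spans 2 complete synodic months (2 × 29.531 = 59.06 d) plus 8.54 d.
The Moon has covered 8.54/29.531 of its cycle, so θ ≈ 360° × 8.54/29.531 = 104.1°.
Illuminated fraction = (1 − cos 104.1°)/2 = (1 − (-0.243))/2 ≈ 0.622, so 62%.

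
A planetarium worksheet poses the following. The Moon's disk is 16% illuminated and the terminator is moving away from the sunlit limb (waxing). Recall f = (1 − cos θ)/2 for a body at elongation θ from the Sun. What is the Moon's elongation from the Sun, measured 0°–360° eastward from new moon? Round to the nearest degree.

47°

cos θ = 1 − 2f = 0.680, giving a principal value of 47.2°.
Waxing ⇒ before full, so θ = 47.2°.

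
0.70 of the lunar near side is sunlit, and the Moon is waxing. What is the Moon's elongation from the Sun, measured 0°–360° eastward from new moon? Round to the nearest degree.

Invert f = (1 − cos θ)/2 to get cos θ = 1 − 2(0.70) = -0.400, hence θ₀ = arccos -0.400 = 113.6°.
Waxing ⇒ before full, so θ = 113.6°.

114°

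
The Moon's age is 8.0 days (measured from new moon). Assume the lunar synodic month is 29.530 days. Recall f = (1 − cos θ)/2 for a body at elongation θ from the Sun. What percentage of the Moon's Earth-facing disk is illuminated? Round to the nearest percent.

57%

Phase angle: θ = 360°·(8.0 d)/(29.530 d) = 97.5°.
With cos θ = (-0.131), the lit fraction is (1 − (-0.131))/2 ≈ 0.566, so 57%.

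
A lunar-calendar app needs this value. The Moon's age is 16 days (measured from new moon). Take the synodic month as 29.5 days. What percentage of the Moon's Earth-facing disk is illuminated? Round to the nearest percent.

98%

The Moon has covered 16/29.5 of its cycle, so θ ≈ 360° × 16/29.5 = 195.3°.
With cos θ = (-0.965), the lit fraction is (1 − (-0.965))/2 ≈ 0.982, so 98%.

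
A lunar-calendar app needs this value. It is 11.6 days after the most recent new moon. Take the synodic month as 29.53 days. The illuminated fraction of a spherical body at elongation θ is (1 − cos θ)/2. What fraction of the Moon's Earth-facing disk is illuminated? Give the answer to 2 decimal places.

0.89

The Moon has covered 11.6/29.53 of its cycle, so θ ≈ 360° × 11.6/29.53 = 141.4°.
With cos θ = (-0.782), the lit fraction is (1 − (-0.782))/2 ≈ 0.891.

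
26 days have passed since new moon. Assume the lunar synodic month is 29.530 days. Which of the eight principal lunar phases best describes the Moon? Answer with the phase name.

At 26/29.530 of the cycle, θ ≈ 317° — the waning crescent range.

waning crescent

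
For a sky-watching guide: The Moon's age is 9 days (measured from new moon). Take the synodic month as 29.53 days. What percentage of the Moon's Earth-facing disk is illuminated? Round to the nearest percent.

Phase angle: θ = 360°·(9 d)/(29.53 d) = 109.7°.
cos 109.7° = (-0.337), so f = (1 − (-0.337))/2 = 0.669, so 67%.

67%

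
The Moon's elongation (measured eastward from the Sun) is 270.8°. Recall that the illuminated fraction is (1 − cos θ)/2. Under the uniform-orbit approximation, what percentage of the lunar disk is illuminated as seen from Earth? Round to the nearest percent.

49%

Half-versine of 270.8°: (1 − 0.014)/2 = 0.493, i.e. 49%.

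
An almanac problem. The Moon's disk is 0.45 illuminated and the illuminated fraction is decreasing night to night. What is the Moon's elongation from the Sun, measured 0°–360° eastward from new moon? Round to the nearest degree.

cos θ = 1 − 2f = 0.100, giving a principal value of 84.3°.
Waning ⇒ past full, so θ = 360° − 84.3° = 275.7°.

276°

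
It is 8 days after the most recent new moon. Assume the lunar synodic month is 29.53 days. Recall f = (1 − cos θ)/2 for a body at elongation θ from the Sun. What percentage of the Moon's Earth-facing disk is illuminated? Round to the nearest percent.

57%

Elongation θ = 360° × 8/29.53 ≈ 97.5°.
With cos θ = (-0.131), the lit fraction is (1 − (-0.131))/2 ≈ 0.566, so 57%.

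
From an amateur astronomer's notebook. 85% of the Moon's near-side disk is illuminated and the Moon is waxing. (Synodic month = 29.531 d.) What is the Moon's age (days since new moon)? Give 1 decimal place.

From f = (1 − cos θ)/2: cos θ = 1 − 2×0.85 = -0.700; arccos → 134.4°.
Before full moon the principal value applies: θ = 134.4°.
At 360°/29.531 d per day, 134.4° corresponds to 11.03 days.

11.0 days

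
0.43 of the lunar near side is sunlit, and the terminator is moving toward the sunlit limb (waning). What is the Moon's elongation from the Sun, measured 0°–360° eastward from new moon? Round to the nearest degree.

From f = (1 − cos θ)/2: cos θ = 1 − 2×0.43 = 0.140; arccos → 82.0°.
Since the Moon is past full (waning), take the reflex angle: θ = 360° − 82.0° = 278.0°.

278°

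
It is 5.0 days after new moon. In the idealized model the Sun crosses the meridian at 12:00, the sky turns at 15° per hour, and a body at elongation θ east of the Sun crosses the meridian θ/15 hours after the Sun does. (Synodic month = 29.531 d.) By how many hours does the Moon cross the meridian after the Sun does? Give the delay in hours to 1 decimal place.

Phase angle: θ = 360°·(5.0 d)/(29.531 d) = 61.0°.
The Moon trails the Sun by θ/15 = 61.0/15 ≈ 4.06 hours.
So the Moon crosses the meridian 4.06 h after the Sun.

4.1 h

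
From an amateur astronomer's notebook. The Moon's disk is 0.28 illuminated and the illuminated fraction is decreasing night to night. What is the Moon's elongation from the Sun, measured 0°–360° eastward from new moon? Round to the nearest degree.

Invert f = (1 − cos θ)/2 to get cos θ = 1 − 2(0.28) = 0.440, hence θ₀ = arccos 0.440 = 63.9°.
A waning Moon lies in 180°–360°, so θ = 360° − 63.9° = 296.1°.

296°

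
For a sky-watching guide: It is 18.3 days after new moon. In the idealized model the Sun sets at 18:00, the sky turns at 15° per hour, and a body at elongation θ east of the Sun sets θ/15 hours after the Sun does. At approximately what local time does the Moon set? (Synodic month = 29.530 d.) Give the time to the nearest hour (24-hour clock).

09:00

The Moon has covered 18.3/29.530 of its cycle, so θ ≈ 360° × 18.3/29.530 = 223.1°.
Delay after the Sun = 223.1° / (15°/h) ≈ 14.87 h.
18:00 + 14.87 h ≈ 08:52 → 09:00 to the nearest hour.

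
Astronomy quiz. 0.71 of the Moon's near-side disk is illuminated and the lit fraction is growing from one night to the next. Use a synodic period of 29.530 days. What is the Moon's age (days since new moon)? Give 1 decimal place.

From f = (1 − cos θ)/2: cos θ = 1 − 2×0.71 = -0.420; arccos → 114.8°.
Waxing ⇒ before full, so θ = 114.8°.
At 360°/29.530 d per day, 114.8° corresponds to 9.42 days.

9.4 days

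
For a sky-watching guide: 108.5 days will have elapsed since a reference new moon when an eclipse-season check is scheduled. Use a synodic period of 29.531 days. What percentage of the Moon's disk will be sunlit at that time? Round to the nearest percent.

Reduce mod P: 108.5 − 3×29.531 = 19.91 d into the current lunation.
Phase angle: θ = 360°·(19.91 d)/(29.531 d) = 242.7°.
cos 242.7° = (-0.459), so f = (1 − (-0.459))/2 = 0.729, so 73%.

73%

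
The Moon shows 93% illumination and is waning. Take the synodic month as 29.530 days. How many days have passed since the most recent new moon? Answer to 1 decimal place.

From f = (1 − cos θ)/2: cos θ = 1 − 2×0.93 = -0.860; arccos → 149.3°.
Waning ⇒ past full, so θ = 360° − 149.3° = 210.7°.
That fraction of the synodic month is 210.7/360 × 29.530 d ≈ 17.28 d.

17.3 days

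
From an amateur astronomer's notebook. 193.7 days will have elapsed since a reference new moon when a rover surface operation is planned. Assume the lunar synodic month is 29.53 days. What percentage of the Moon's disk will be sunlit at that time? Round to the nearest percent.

Reduce mod P: 193.7 − 6×29.53 = 16.52 d into the current lunation.
The Moon has covered 16.52/29.53 of its cycle, so θ ≈ 360° × 16.52/29.53 = 201.4°.
With cos θ = (-0.931), the lit fraction is (1 − (-0.931))/2 ≈ 0.966, so 97%.

97%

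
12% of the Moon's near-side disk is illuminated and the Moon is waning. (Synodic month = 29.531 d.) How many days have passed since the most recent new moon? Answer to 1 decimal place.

cos θ = 1 − 2f = 0.760, giving a principal value of 40.5°.
Since the Moon is past full (waning), take the reflex angle: θ = 360° − 40.5° = 319.5°.
At 360°/29.531 d per day, 319.5° corresponds to 26.21 days.

26.2 days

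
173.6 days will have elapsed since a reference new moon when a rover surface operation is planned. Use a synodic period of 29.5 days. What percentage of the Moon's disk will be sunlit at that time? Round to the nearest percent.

173.6/29.5 = 5.885 lunations, so 5 complete cycles and 26.10 d into the next.
Elongation θ = 360° × 26.10/29.5 ≈ 318.5°.
cos 318.5° = 0.749, so f = (1 − 0.749)/2 = 0.125, so 13%.

13%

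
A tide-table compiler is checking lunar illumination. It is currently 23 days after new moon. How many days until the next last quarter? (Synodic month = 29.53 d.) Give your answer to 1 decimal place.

Last quarter occurs at elongation 270°, i.e. at age 29.53 × 270/360 = 22.148 d.
This lunation's last quarter (22.148 d) has passed, so add one period: 51.678 − 23 = 28.678 days.

28.7 days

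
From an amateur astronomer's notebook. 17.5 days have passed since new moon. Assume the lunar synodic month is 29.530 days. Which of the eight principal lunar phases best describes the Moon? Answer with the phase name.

waning gibbous

θ ≈ 360° × 17.5/29.530 = 213°, which falls in the waning gibbous sector.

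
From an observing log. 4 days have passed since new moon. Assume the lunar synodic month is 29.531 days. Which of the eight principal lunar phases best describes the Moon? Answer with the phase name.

θ ≈ 360° × 4/29.531 = 49°, which falls in the waxing crescent sector.

waxing crescent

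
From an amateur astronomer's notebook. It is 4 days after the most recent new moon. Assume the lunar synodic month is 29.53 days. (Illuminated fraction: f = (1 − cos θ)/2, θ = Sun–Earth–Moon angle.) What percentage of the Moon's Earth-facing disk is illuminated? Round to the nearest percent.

17%

Elongation θ = 360° × 4/29.53 ≈ 48.8°.
cos 48.8° = 0.659, so f = (1 − 0.659)/2 = 0.170, so 17%.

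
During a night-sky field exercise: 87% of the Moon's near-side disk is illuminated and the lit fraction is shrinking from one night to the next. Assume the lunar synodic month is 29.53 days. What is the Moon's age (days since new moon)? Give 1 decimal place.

18.2 days

Invert f = (1 − cos θ)/2 to get cos θ = 1 − 2(0.87) = -0.740, hence θ₀ = arccos -0.740 = 137.7°.
A waning Moon lies in 180°–360°, so θ = 360° − 137.7° = 222.3°.
At 360°/29.53 d per day, 222.3° corresponds to 18.23 days.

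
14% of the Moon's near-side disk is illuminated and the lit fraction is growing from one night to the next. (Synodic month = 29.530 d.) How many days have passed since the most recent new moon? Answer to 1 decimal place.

From f = (1 − cos θ)/2: cos θ = 1 − 2×0.14 = 0.720; arccos → 43.9°.
The Moon is waxing (0°–180°), so θ = 43.9° directly.
Age = 29.530 × 43.9°/360° ≈ 3.60 days.

3.6 days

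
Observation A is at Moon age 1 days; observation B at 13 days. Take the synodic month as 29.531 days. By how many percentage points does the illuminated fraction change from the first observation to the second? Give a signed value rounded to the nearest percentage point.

First observation: θ = 360°·1/29.531 = 12.2°, so f = 0.011.
Second observation: θ = 158.5°, f = 0.965.
Δf = 0.965 − 0.011 = +0.954, i.e. +95 pp.

+95 pp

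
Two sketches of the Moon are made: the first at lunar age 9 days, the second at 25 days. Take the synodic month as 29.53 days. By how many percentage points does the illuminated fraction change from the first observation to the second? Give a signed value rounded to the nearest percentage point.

θ₁ = 360° × 9/29.53 = 109.7°, f₁ = (1 − cos θ₁)/2 = 0.669.
θ₂ = 360° × 25/29.53 = 304.8°, f₂ = (1 − cos θ₂)/2 = 0.215.
Change = f₂ − f₁ = -0.454 → -45 percentage points.

-45 percentage points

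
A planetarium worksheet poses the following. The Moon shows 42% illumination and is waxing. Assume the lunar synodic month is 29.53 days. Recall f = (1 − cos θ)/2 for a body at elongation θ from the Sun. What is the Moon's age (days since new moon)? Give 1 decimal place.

6.6 days

cos θ = 1 − 2f = 0.160, giving a principal value of 80.8°.
The Moon is waxing (0°–180°), so θ = 80.8° directly.
That fraction of the synodic month is 80.8/360 × 29.53 d ≈ 6.63 d.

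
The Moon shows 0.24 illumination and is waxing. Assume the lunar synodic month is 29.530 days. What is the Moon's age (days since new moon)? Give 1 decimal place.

cos θ = 1 − 2f = 0.520, giving a principal value of 58.7°.
Waxing ⇒ before full, so θ = 58.7°.
That fraction of the synodic month is 58.7/360 × 29.530 d ≈ 4.81 d.

4.8 days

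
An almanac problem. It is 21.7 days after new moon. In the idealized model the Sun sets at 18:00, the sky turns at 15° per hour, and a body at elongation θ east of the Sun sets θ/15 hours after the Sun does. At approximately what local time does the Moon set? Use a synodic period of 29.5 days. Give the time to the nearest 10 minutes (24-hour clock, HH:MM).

11:40

Phase angle: θ = 360°·(21.7 d)/(29.5 d) = 264.8°.
Delay after the Sun = 264.8° / (15°/h) ≈ 17.65 h.
18:00 + 17.654 h ≈ 11:39 → 11:40 to the nearest ten minutes.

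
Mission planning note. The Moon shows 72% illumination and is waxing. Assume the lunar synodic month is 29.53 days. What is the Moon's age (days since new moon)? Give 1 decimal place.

Invert f = (1 − cos θ)/2 to get cos θ = 1 − 2(0.72) = -0.440, hence θ₀ = arccos -0.440 = 116.1°.
Waxing ⇒ before full, so θ = 116.1°.
Age = 29.53 × 116.1°/360° ≈ 9.52 days.

9.5 days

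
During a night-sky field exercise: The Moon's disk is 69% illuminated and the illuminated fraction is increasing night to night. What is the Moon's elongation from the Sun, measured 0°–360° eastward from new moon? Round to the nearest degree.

112°

Invert f = (1 − cos θ)/2 to get cos θ = 1 − 2(0.69) = -0.380, hence θ₀ = arccos -0.380 = 112.3°.
Before full moon the principal value applies: θ = 112.3°.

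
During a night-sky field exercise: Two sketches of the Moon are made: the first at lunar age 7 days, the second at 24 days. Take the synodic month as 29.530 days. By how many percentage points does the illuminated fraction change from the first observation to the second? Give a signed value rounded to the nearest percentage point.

θ₁ = 360° × 7/29.530 = 85.3°, f₁ = (1 − cos θ₁)/2 = 0.459.
θ₂ = 360° × 24/29.530 = 292.6°, f₂ = (1 − cos θ₂)/2 = 0.308.
Change = f₂ − f₁ = -0.151 → -15 percentage points.

-15 percentage points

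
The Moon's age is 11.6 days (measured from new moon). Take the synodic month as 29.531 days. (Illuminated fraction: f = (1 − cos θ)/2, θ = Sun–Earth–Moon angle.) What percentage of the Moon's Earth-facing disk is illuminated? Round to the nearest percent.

89%

Elongation θ = 360° × 11.6/29.531 ≈ 141.4°.
Illuminated fraction = (1 − cos 141.4°)/2 = (1 − (-0.782))/2 ≈ 0.891, so 89%.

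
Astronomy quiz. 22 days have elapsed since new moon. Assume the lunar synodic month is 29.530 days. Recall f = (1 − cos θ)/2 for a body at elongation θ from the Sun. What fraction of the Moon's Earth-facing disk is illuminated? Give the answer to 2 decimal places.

Phase angle: θ = 360°·(22 d)/(29.530 d) = 268.2°.
Illuminated fraction = (1 − cos 268.2°)/2 = (1 − (-0.031))/2 ≈ 0.516.

0.52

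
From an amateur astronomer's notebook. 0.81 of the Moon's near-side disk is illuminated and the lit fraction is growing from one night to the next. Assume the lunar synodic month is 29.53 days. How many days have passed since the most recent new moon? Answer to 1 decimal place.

cos θ = 1 − 2f = -0.620, giving a principal value of 128.3°.
Waxing ⇒ before full, so θ = 128.3°.
Age = 29.53 × 128.3°/360° ≈ 10.53 days.

10.5 days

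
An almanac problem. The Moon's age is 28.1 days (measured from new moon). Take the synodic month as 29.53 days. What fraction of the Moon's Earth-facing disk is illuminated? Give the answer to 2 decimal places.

The Moon has covered 28.1/29.53 of its cycle, so θ ≈ 360° × 28.1/29.53 = 342.6°.
With cos θ = 0.954, the lit fraction is (1 − 0.954)/2 ≈ 0.023.

0.02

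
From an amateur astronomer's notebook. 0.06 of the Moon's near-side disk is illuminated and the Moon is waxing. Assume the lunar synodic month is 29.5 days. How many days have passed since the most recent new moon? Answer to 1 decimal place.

Invert f = (1 − cos θ)/2 to get cos θ = 1 − 2(0.06) = 0.880, hence θ₀ = arccos 0.880 = 28.4°.
Before full moon the principal value applies: θ = 28.4°.
That fraction of the synodic month is 28.4/360 × 29.5 d ≈ 2.32 d.

2.3 days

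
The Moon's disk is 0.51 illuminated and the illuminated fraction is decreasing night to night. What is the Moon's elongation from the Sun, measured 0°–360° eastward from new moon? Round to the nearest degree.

From f = (1 − cos θ)/2: cos θ = 1 − 2×0.51 = -0.020; arccos → 91.1°.
A waning Moon lies in 180°–360°, so θ = 360° − 91.1° = 268.9°.

269°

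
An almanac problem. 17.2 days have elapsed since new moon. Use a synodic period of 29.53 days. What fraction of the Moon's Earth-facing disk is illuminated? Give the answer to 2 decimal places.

Phase angle: θ = 360°·(17.2 d)/(29.53 d) = 209.7°.
With cos θ = (-0.869), the lit fraction is (1 − (-0.869))/2 ≈ 0.934.

0.93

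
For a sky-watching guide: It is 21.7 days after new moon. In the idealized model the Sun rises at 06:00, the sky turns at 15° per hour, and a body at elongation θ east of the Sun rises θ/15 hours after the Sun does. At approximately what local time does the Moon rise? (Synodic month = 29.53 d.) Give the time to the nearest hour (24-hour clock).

00:00

The Moon has covered 21.7/29.53 of its cycle, so θ ≈ 360° × 21.7/29.53 = 264.5°.
The Moon trails the Sun by θ/15 = 264.5/15 ≈ 17.64 hours.
06:00 + 17.64 h ≈ 23:38 → 00:00 to the nearest hour.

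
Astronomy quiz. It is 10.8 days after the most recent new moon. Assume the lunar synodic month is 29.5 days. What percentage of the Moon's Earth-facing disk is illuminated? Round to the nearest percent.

83%

The Moon has covered 10.8/29.5 of its cycle, so θ ≈ 360° × 10.8/29.5 = 131.8°.
With cos θ = (-0.666), the lit fraction is (1 − (-0.666))/2 ≈ 0.833, so 83%.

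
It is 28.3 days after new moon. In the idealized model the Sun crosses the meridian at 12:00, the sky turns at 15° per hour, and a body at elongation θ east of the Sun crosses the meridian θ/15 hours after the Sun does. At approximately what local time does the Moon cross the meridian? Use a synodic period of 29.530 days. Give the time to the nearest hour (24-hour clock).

11:00

Elongation θ = 360° × 28.3/29.530 ≈ 345.0°.
Delay after the Sun = 345.0° / (15°/h) ≈ 23.00 h.
12:00 + 23.00 h ≈ 11:00 → 11:00 to the nearest hour.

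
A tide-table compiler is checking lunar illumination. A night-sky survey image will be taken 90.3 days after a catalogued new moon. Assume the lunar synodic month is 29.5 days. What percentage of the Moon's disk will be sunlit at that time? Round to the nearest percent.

4%

90.3 d spans 3 complete synodic months (3 × 29.5 = 88.50 d) plus 1.80 d.
The Moon has covered 1.80/29.5 of its cycle, so θ ≈ 360° × 1.80/29.5 = 22.0°.
cos 22.0° = 0.927, so f = (1 − 0.927)/2 = 0.036, so 4%.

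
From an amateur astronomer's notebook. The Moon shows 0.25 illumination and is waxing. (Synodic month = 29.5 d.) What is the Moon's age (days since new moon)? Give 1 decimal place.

4.9 days

From f = (1 − cos θ)/2: cos θ = 1 − 2×0.25 = 0.500; arccos → 60.0°.
Before full moon the principal value applies: θ = 60.0°.
At 360°/29.5 d per day, 60.0° corresponds to 4.92 days.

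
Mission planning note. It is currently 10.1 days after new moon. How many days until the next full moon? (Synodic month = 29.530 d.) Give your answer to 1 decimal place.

4.7 days

Full moon is 0.5 of the way through the cycle: age 0.5 × 29.530 = 14.765 d.
That is 14.765 − 10.1 = 4.665 days ahead.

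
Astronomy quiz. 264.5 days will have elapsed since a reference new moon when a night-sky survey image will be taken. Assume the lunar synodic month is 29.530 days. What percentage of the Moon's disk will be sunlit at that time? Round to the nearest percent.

2%

Reduce mod P: 264.5 − 8×29.530 = 28.26 d into the current lunation.
Phase angle: θ = 360°·(28.26 d)/(29.530 d) = 344.5°.
With cos θ = 0.964, the lit fraction is (1 − 0.964)/2 ≈ 0.018, so 2%.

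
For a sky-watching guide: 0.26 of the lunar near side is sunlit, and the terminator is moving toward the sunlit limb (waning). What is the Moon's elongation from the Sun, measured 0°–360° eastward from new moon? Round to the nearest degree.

299°

Invert f = (1 − cos θ)/2 to get cos θ = 1 − 2(0.26) = 0.480, hence θ₀ = arccos 0.480 = 61.3°.
Since the Moon is past full (waning), take the reflex angle: θ = 360° − 61.3° = 298.7°.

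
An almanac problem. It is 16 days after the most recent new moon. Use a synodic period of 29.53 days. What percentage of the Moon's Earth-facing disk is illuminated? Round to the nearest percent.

The Moon has covered 16/29.53 of its cycle, so θ ≈ 360° × 16/29.53 = 195.1°.
With cos θ = (-0.966), the lit fraction is (1 − (-0.966))/2 ≈ 0.983, so 98%.

98%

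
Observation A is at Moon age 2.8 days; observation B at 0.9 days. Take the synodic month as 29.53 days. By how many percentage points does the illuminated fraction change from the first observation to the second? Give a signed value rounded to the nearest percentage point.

-8 percentage points

θ₁ = 360° × 2.8/29.53 = 34.1°, f₁ = (1 − cos θ₁)/2 = 0.086.
θ₂ = 360° × 0.9/29.53 = 11.0°, f₂ = (1 − cos θ₂)/2 = 0.009.
Change = f₂ − f₁ = -0.077 → -8 percentage points.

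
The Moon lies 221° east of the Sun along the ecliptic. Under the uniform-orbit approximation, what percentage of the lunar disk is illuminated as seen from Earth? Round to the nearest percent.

cos 221° = (-0.755), so f = (1 − (-0.755))/2 = 0.877, i.e. 88%.

88%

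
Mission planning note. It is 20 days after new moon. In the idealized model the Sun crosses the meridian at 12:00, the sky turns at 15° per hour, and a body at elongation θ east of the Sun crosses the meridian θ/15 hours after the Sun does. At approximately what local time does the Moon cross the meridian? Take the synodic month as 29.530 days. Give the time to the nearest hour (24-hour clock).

The Moon has covered 20/29.530 of its cycle, so θ ≈ 360° × 20/29.530 = 243.8°.
Delay after the Sun = 243.8° / (15°/h) ≈ 16.25 h.
12:00 + 16.25 h ≈ 04:15 → 04:00 to the nearest hour.

04:00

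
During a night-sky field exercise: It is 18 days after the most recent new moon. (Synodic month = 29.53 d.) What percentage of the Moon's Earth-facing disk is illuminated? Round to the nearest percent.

Phase angle: θ = 360°·(18 d)/(29.53 d) = 219.4°.
With cos θ = (-0.772), the lit fraction is (1 − (-0.772))/2 ≈ 0.886, so 89%.

89%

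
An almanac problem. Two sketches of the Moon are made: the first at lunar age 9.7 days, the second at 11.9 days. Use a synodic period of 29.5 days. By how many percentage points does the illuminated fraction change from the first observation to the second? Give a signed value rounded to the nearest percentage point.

First observation: θ = 360°·9.7/29.5 = 118.4°, so f = 0.738.
Second observation: θ = 145.2°, f = 0.911.
Δf = 0.911 − 0.738 = +0.173, i.e. +17 pp.

+17 percentage points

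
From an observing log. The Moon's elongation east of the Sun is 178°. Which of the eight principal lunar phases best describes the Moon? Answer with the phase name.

full moon

The full moon sector spans roughly 158°–202°; 178° falls inside it.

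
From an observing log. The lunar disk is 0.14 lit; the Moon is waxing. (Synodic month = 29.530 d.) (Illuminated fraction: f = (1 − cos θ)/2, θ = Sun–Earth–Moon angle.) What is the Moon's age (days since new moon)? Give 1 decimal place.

3.6 days

Invert f = (1 − cos θ)/2 to get cos θ = 1 − 2(0.14) = 0.720, hence θ₀ = arccos 0.720 = 43.9°.
The Moon is waxing (0°–180°), so θ = 43.9° directly.
Age = 29.530 × 43.9°/360° ≈ 3.60 days.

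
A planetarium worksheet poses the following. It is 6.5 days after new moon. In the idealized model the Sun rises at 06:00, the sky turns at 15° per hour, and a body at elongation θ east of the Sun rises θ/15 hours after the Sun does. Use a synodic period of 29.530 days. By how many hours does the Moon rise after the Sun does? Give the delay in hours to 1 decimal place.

5.3 h

Elongation θ = 360° × 6.5/29.530 ≈ 79.2°.
At 15° of sky rotation per hour, 79.2° corresponds to a 5.28 h lag.
So the Moon rises 5.28 h after the Sun.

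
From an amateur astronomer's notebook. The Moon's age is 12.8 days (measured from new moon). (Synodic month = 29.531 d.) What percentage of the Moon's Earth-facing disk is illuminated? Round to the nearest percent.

Phase angle: θ = 360°·(12.8 d)/(29.531 d) = 156.0°.
cos 156.0° = (-0.914), so f = (1 − (-0.914))/2 = 0.957, so 96%.

96%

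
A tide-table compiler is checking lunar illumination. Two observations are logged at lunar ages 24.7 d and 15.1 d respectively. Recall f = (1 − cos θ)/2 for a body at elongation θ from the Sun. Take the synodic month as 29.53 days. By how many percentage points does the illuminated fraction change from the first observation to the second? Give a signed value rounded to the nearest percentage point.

θ₁ = 360° × 24.7/29.53 = 301.1°, f₁ = (1 − cos θ₁)/2 = 0.242.
θ₂ = 360° × 15.1/29.53 = 184.1°, f₂ = (1 − cos θ₂)/2 = 0.999.
Change = f₂ − f₁ = +0.757 → +76 percentage points.

+76 percentage points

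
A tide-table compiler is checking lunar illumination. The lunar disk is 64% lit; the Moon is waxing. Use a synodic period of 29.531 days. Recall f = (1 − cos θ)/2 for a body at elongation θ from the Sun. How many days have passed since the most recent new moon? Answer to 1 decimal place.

From f = (1 − cos θ)/2: cos θ = 1 − 2×0.64 = -0.280; arccos → 106.3°.
Before full moon the principal value applies: θ = 106.3°.
At 360°/29.531 d per day, 106.3° corresponds to 8.72 days.

8.7 days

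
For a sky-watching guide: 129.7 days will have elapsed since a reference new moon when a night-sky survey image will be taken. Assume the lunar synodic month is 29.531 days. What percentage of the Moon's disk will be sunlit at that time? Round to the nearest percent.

89%

129.7 d spans 4 complete synodic months (4 × 29.531 = 118.12 d) plus 11.58 d.
Elongation θ = 360° × 11.58/29.531 ≈ 141.1°.
Illuminated fraction = (1 − cos 141.1°)/2 = (1 − (-0.778))/2 ≈ 0.889, so 89%.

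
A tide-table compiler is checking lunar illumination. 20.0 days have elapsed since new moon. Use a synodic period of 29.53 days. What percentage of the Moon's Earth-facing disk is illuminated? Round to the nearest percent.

72%

Elongation θ = 360° × 20.0/29.53 ≈ 243.8°.
Illuminated fraction = (1 − cos 243.8°)/2 = (1 − (-0.441))/2 ≈ 0.721, so 72%.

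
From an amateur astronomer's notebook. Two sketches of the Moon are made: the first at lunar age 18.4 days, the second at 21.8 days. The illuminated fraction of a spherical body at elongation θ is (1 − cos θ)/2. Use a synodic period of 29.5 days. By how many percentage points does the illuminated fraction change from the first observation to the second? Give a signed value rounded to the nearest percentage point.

-32 percentage points

First observation: θ = 360°·18.4/29.5 = 224.5°, so f = 0.856.
Second observation: θ = 266.0°, f = 0.535.
Δf = 0.535 − 0.856 = -0.322, i.e. -32 pp.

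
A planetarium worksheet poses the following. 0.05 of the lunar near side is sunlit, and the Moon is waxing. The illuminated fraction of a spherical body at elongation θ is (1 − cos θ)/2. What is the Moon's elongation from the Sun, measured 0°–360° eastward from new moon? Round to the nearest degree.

26°

Invert f = (1 − cos θ)/2 to get cos θ = 1 − 2(0.05) = 0.900, hence θ₀ = arccos 0.900 = 25.8°.
Before full moon the principal value applies: θ = 25.8°.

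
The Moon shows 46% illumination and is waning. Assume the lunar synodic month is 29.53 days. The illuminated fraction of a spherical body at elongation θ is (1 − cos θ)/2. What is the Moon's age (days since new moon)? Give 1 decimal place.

22.5 days

Invert f = (1 − cos θ)/2 to get cos θ = 1 − 2(0.46) = 0.080, hence θ₀ = arccos 0.080 = 85.4°.
A waning Moon lies in 180°–360°, so θ = 360° − 85.4° = 274.6°.
That fraction of the synodic month is 274.6/360 × 29.53 d ≈ 22.52 d.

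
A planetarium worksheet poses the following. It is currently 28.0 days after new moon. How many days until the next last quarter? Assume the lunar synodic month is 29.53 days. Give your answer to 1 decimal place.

23.7 days

Last quarter occurs at elongation 270°, i.e. at age 29.53 × 270/360 = 22.148 d.
This lunation's last quarter (22.148 d) has passed, so add one period: 51.678 − 28.0 = 23.678 days.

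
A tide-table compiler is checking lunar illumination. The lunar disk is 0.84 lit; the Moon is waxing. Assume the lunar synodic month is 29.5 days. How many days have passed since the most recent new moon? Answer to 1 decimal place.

cos θ = 1 − 2f = -0.680, giving a principal value of 132.8°.
Before full moon the principal value applies: θ = 132.8°.
At 360°/29.5 d per day, 132.8° corresponds to 10.89 days.

10.9 days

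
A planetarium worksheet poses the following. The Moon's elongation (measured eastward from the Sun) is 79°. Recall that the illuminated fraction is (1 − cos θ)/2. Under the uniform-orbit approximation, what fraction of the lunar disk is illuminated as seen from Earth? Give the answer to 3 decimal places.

Half-versine of 79°: (1 − 0.191)/2 = 0.405.

0.405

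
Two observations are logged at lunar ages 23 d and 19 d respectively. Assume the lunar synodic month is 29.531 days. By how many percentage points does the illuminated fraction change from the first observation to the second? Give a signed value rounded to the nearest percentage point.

θ₁ = 360° × 23/29.531 = 280.4°, f₁ = (1 − cos θ₁)/2 = 0.410.
θ₂ = 360° × 19/29.531 = 231.6°, f₂ = (1 − cos θ₂)/2 = 0.810.
Change = f₂ − f₁ = +0.401 → +40 percentage points.

+40 percentage points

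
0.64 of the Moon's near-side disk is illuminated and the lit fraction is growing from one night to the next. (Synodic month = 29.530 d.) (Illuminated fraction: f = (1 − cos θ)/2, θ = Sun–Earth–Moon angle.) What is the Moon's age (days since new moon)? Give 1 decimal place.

cos θ = 1 − 2f = -0.280, giving a principal value of 106.3°.
Waxing ⇒ before full, so θ = 106.3°.
Age = 29.530 × 106.3°/360° ≈ 8.72 days.

8.7 days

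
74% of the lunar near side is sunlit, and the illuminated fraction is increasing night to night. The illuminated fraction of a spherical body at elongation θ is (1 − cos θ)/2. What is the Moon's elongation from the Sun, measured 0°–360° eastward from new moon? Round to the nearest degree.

119°

From f = (1 − cos θ)/2: cos θ = 1 − 2×0.74 = -0.480; arccos → 118.7°.
Waxing ⇒ before full, so θ = 118.7°.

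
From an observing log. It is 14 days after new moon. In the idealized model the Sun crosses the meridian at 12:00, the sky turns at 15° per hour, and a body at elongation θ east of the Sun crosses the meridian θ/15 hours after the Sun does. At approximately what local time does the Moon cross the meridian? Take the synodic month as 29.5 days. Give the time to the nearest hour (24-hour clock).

23:00

Elongation θ = 360° × 14/29.5 ≈ 170.8°.
At 15° of sky rotation per hour, 170.8° corresponds to a 11.39 h lag.
12:00 + 11.39 h ≈ 23:23 → 23:00 to the nearest hour.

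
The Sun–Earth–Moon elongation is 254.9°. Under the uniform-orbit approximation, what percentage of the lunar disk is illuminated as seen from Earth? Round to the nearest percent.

f = (1 − cos 254.9°)/2 = (1 − (-0.261))/2 ≈ 0.630, i.e. 63%.

63%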